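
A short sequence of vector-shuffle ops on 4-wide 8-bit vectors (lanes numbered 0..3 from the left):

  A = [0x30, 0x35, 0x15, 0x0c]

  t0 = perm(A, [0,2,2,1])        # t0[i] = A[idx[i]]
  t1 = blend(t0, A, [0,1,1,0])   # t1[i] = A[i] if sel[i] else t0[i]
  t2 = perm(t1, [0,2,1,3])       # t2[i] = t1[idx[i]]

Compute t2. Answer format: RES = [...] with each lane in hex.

RES = [ 0x30  0x15  0x35  0x35 ]

→ t0 |30|15|15|35|
→ t1 |30|35|15|35|
→ t2 |30|15|35|35|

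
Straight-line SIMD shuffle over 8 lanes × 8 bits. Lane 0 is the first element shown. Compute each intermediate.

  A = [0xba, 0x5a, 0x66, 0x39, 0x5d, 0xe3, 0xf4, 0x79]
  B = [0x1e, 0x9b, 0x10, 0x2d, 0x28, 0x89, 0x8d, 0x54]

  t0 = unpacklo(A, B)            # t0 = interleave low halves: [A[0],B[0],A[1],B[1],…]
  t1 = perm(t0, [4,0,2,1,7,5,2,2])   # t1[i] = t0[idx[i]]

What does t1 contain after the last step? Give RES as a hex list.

RES = [0x66, 0xba, 0x5a, 0x1e, 0x2d, 0x10, 0x5a, 0x5a]

t0 = [0xba, 0x1e, 0x5a, 0x9b, 0x66, 0x10, 0x39, 0x2d]
t1 = [0x66, 0xba, 0x5a, 0x1e, 0x2d, 0x10, 0x5a, 0x5a]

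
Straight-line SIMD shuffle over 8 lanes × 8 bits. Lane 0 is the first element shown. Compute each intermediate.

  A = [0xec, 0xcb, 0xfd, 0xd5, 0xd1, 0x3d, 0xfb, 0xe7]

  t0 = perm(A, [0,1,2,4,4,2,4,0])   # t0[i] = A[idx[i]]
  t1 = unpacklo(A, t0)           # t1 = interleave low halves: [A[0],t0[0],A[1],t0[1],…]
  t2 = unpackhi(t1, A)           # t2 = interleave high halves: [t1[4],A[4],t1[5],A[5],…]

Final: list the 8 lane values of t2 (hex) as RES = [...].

RES = [0xfd, 0xd1, 0xfd, 0x3d, 0xd5, 0xfb, 0xd1, 0xe7]

t0 = [0xec, 0xcb, 0xfd, 0xd1, 0xd1, 0xfd, 0xd1, 0xec]
t1 = [0xec, 0xec, 0xcb, 0xcb, 0xfd, 0xfd, 0xd5, 0xd1]
t2 = [0xfd, 0xd1, 0xfd, 0x3d, 0xd5, 0xfb, 0xd1, 0xe7]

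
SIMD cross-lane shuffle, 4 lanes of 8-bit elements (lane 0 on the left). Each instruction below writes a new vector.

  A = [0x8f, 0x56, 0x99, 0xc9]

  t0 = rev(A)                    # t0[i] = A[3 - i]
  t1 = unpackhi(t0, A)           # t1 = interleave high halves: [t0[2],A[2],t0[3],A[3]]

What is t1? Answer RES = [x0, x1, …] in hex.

t0 = [0xc9, 0x99, 0x56, 0x8f]
t1 = [0x56, 0x99, 0x8f, 0xc9]

RES = [ 0x56  0x99  0x8f  0xc9 ]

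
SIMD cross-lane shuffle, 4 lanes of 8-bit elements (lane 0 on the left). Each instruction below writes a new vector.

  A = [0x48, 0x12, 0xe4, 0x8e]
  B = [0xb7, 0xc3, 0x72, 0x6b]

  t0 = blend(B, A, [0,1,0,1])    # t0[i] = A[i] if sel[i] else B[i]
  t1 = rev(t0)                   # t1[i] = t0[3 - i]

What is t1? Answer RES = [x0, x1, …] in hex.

RES = [0x8e, 0x72, 0x12, 0xb7]

→ t0 |b7|12|72|8e|
→ t1 |8e|72|12|b7|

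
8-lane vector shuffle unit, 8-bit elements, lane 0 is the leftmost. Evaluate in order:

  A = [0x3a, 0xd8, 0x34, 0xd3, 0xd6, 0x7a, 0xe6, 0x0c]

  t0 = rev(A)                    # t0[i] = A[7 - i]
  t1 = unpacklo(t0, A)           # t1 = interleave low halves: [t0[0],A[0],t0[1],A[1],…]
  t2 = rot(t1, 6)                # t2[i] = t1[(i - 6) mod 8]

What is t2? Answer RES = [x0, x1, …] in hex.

t0 = [0x0c, 0xe6, 0x7a, 0xd6, 0xd3, 0x34, 0xd8, 0x3a]
t1 = [0x0c, 0x3a, 0xe6, 0xd8, 0x7a, 0x34, 0xd6, 0xd3]
t2 = [0xe6, 0xd8, 0x7a, 0x34, 0xd6, 0xd3, 0x0c, 0x3a]

RES = [0xe6, 0xd8, 0x7a, 0x34, 0xd6, 0xd3, 0x0c, 0x3a]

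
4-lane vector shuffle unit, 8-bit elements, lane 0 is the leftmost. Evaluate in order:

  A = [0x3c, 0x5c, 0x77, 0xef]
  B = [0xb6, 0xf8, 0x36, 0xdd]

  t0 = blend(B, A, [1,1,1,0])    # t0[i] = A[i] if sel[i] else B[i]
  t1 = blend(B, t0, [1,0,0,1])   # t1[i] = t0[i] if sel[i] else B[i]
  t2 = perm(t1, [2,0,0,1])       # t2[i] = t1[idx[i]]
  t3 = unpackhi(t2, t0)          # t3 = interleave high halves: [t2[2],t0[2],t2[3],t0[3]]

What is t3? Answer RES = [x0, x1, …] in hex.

RES = [ 0x3c  0x77  0xf8  0xdd ]

  t0: 3c 5c 77 dd
  t1: 3c f8 36 dd
  t2: 36 3c 3c f8
  t3: 3c 77 f8 dd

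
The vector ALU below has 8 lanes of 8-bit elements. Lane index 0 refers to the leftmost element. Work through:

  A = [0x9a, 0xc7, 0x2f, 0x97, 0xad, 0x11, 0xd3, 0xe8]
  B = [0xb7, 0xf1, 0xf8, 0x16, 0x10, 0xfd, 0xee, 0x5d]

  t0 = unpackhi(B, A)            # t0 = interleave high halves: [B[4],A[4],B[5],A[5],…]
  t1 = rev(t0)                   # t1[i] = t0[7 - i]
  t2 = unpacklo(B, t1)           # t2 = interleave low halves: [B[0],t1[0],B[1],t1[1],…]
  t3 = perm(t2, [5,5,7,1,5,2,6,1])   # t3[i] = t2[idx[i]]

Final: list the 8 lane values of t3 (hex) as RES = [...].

RES = [ 0xd3  0xd3  0xee  0xe8  0xd3  0xf1  0x16  0xe8 ]

  t0: 10 ad fd 11 ee d3 5d e8
  t1: e8 5d d3 ee 11 fd ad 10
  t2: b7 e8 f1 5d f8 d3 16 ee
  t3: d3 d3 ee e8 d3 f1 16 e8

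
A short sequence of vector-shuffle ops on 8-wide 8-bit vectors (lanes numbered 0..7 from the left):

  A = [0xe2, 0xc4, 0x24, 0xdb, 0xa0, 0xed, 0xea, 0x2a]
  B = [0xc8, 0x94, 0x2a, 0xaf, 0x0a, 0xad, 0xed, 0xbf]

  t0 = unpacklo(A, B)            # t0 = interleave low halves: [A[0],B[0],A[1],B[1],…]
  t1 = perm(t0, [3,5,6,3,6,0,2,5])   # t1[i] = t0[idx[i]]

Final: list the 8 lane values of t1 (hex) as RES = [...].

→ t0 |e2|c8|c4|94|24|2a|db|af|
→ t1 |94|2a|db|94|db|e2|c4|2a|

RES = [ 0x94  0x2a  0xdb  0x94  0xdb  0xe2  0xc4  0x2a ]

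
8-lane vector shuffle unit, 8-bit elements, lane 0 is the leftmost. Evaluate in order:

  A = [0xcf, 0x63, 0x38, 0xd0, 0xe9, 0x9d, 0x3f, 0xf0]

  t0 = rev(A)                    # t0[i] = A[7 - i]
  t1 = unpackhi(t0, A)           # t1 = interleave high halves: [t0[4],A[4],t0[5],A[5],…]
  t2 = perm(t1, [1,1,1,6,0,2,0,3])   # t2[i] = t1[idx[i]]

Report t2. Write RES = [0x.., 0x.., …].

t0 = [0xf0, 0x3f, 0x9d, 0xe9, 0xd0, 0x38, 0x63, 0xcf]
t1 = [0xd0, 0xe9, 0x38, 0x9d, 0x63, 0x3f, 0xcf, 0xf0]
t2 = [0xe9, 0xe9, 0xe9, 0xcf, 0xd0, 0x38, 0xd0, 0x9d]

RES = [0xe9, 0xe9, 0xe9, 0xcf, 0xd0, 0x38, 0xd0, 0x9d]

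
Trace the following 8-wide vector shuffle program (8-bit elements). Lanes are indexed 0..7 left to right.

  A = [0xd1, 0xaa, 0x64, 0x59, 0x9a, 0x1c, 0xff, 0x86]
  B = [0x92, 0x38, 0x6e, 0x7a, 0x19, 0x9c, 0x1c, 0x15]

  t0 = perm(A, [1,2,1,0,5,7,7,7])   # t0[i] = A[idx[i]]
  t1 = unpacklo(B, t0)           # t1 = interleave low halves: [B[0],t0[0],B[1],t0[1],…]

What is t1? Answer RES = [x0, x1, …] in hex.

  t0: aa 64 aa d1 1c 86 86 86
  t1: 92 aa 38 64 6e aa 7a d1

RES = [ 0x92  0xaa  0x38  0x64  0x6e  0xaa  0x7a  0xd1 ]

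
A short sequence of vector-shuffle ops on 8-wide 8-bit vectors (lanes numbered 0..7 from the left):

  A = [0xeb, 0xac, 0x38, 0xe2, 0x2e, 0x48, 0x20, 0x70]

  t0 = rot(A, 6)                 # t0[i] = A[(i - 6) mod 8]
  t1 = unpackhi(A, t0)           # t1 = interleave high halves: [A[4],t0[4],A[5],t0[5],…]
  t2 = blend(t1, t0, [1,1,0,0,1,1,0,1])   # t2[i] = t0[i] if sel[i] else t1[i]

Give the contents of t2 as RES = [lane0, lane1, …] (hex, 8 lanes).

→ t0 |38|e2|2e|48|20|70|eb|ac|
→ t1 |2e|20|48|70|20|eb|70|ac|
→ t2 |38|e2|48|70|20|70|70|ac|

RES = [0x38, 0xe2, 0x48, 0x70, 0x20, 0x70, 0x70, 0xac]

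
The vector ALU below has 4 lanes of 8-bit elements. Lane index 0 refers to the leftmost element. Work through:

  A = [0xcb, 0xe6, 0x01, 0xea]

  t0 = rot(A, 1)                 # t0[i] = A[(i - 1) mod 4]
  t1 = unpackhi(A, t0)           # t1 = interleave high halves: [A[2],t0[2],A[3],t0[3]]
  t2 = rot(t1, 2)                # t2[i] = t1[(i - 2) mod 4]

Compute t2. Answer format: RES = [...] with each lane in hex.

  t0: ea cb e6 01
  t1: 01 e6 ea 01
  t2: ea 01 01 e6

RES = [ 0xea  0x01  0x01  0xe6 ]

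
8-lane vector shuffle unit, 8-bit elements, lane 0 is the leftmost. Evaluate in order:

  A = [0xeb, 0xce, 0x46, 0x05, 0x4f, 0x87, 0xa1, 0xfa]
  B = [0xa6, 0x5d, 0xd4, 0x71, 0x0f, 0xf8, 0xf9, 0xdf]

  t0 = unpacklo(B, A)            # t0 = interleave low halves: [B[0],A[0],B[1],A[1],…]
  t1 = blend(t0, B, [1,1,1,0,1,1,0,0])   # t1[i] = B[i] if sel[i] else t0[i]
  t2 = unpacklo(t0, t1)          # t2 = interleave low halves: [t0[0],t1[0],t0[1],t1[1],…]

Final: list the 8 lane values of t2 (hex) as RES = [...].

t0 = [0xa6, 0xeb, 0x5d, 0xce, 0xd4, 0x46, 0x71, 0x05]
t1 = [0xa6, 0x5d, 0xd4, 0xce, 0x0f, 0xf8, 0x71, 0x05]
t2 = [0xa6, 0xa6, 0xeb, 0x5d, 0x5d, 0xd4, 0xce, 0xce]

RES = [ 0xa6  0xa6  0xeb  0x5d  0x5d  0xd4  0xce  0xce ]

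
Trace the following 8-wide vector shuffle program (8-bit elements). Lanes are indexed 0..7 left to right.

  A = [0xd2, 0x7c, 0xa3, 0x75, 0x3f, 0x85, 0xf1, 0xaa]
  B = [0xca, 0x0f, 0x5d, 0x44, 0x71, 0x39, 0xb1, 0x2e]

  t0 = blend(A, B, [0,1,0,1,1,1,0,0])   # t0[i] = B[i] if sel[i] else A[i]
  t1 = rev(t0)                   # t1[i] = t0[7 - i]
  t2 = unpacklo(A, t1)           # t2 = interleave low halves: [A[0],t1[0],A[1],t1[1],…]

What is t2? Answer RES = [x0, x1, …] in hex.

t0 = [0xd2, 0x0f, 0xa3, 0x44, 0x71, 0x39, 0xf1, 0xaa]
t1 = [0xaa, 0xf1, 0x39, 0x71, 0x44, 0xa3, 0x0f, 0xd2]
t2 = [0xd2, 0xaa, 0x7c, 0xf1, 0xa3, 0x39, 0x75, 0x71]

RES = [0xd2, 0xaa, 0x7c, 0xf1, 0xa3, 0x39, 0x75, 0x71]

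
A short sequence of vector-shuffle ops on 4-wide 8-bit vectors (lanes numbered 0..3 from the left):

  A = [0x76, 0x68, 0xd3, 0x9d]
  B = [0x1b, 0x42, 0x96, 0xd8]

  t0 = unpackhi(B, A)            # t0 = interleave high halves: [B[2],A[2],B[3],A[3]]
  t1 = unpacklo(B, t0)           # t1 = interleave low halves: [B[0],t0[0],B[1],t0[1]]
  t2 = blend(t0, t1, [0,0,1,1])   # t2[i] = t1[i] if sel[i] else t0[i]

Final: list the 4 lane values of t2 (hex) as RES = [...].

→ t0 |96|d3|d8|9d|
→ t1 |1b|96|42|d3|
→ t2 |96|d3|42|d3|

RES = [ 0x96  0xd3  0x42  0xd3 ]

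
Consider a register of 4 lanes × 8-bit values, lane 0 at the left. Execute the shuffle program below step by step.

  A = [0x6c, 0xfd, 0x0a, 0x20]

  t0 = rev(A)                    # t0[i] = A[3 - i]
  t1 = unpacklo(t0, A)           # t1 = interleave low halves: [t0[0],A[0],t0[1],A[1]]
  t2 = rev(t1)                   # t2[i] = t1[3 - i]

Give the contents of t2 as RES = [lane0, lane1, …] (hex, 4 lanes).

RES = [0xfd, 0x0a, 0x6c, 0x20]

→ t0 |20|0a|fd|6c|
→ t1 |20|6c|0a|fd|
→ t2 |fd|0a|6c|20|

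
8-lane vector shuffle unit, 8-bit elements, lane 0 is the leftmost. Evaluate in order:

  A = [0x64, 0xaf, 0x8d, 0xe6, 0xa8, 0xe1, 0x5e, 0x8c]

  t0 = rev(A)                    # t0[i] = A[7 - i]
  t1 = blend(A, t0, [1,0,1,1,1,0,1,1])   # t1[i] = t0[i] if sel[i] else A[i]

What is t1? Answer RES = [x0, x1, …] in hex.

  t0: 8c 5e e1 a8 e6 8d af 64
  t1: 8c af e1 a8 e6 e1 af 64

RES = [ 0x8c  0xaf  0xe1  0xa8  0xe6  0xe1  0xaf  0x64 ]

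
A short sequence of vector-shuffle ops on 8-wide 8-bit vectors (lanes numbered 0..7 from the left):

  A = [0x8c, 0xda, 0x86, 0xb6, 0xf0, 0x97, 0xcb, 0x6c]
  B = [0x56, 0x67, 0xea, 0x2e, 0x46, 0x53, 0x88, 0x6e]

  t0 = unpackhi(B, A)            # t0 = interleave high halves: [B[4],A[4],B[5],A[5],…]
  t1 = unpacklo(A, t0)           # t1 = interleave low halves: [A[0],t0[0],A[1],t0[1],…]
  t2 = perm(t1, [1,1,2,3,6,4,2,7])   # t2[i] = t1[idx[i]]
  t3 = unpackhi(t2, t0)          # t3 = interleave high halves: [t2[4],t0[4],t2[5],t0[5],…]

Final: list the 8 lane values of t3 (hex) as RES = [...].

→ t0 |46|f0|53|97|88|cb|6e|6c|
→ t1 |8c|46|da|f0|86|53|b6|97|
→ t2 |46|46|da|f0|b6|86|da|97|
→ t3 |b6|88|86|cb|da|6e|97|6c|

RES = [ 0xb6  0x88  0x86  0xcb  0xda  0x6e  0x97  0x6c ]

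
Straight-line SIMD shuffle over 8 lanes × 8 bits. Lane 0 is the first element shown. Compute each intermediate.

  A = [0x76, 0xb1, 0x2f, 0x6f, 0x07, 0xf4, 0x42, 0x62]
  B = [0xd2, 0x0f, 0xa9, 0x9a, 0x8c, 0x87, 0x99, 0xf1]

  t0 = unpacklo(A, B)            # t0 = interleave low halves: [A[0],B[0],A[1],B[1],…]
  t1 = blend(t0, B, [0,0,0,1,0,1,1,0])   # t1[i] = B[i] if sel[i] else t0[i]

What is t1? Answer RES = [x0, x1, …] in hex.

RES = [ 0x76  0xd2  0xb1  0x9a  0x2f  0x87  0x99  0x9a ]

  t0: 76 d2 b1 0f 2f a9 6f 9a
  t1: 76 d2 b1 9a 2f 87 99 9a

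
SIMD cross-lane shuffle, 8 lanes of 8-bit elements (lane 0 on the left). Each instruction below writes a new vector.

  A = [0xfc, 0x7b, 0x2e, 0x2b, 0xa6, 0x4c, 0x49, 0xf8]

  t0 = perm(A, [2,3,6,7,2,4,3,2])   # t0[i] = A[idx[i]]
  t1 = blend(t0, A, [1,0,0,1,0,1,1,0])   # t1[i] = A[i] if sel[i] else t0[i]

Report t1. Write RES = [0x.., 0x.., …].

t0 = [0x2e, 0x2b, 0x49, 0xf8, 0x2e, 0xa6, 0x2b, 0x2e]
t1 = [0xfc, 0x2b, 0x49, 0x2b, 0x2e, 0x4c, 0x49, 0x2e]

RES = [0xfc, 0x2b, 0x49, 0x2b, 0x2e, 0x4c, 0x49, 0x2e]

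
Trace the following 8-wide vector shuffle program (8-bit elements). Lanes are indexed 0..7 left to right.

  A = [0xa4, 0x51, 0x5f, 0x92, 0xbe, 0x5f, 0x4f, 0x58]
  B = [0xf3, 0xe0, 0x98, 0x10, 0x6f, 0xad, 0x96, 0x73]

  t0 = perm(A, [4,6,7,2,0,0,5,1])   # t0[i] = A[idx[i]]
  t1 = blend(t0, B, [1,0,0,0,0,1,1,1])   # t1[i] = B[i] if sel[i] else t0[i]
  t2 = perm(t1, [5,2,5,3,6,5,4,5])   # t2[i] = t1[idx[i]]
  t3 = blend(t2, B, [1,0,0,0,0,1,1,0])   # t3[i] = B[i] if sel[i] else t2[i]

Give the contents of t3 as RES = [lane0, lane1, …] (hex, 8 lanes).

RES = [ 0xf3  0x58  0xad  0x5f  0x96  0xad  0x96  0xad ]

  t0: be 4f 58 5f a4 a4 5f 51
  t1: f3 4f 58 5f a4 ad 96 73
  t2: ad 58 ad 5f 96 ad a4 ad
  t3: f3 58 ad 5f 96 ad 96 ad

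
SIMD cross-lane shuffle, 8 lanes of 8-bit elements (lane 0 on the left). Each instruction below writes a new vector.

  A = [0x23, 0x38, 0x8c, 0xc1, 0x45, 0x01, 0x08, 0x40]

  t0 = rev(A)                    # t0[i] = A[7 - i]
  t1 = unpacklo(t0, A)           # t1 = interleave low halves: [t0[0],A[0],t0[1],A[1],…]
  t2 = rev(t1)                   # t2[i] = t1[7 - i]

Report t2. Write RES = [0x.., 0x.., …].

RES = [ 0xc1  0x45  0x8c  0x01  0x38  0x08  0x23  0x40 ]

  t0: 40 08 01 45 c1 8c 38 23
  t1: 40 23 08 38 01 8c 45 c1
  t2: c1 45 8c 01 38 08 23 40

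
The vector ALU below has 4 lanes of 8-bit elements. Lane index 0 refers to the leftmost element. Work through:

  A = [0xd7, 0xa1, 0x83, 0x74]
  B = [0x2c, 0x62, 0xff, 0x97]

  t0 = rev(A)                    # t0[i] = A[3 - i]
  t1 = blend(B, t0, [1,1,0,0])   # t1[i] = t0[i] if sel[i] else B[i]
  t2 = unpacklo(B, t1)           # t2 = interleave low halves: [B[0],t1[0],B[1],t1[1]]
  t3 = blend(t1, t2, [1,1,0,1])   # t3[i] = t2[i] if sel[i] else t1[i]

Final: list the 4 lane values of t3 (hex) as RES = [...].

RES = [0x2c, 0x74, 0xff, 0x83]

t0 = [0x74, 0x83, 0xa1, 0xd7]
t1 = [0x74, 0x83, 0xff, 0x97]
t2 = [0x2c, 0x74, 0x62, 0x83]
t3 = [0x2c, 0x74, 0xff, 0x83]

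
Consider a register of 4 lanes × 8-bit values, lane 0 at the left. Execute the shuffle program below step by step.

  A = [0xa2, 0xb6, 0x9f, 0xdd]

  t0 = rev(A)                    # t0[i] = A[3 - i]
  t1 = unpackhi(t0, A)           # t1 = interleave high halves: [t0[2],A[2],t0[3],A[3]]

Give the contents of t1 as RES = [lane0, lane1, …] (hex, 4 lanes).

  t0: dd 9f b6 a2
  t1: b6 9f a2 dd

RES = [ 0xb6  0x9f  0xa2  0xdd ]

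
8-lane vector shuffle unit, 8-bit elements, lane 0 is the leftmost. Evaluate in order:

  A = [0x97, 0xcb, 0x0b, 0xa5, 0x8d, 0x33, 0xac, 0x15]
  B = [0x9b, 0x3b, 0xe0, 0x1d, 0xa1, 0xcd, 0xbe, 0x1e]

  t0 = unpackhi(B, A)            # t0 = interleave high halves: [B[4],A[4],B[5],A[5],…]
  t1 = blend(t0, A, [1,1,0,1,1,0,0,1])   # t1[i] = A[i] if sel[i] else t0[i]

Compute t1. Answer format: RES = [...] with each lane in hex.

→ t0 |a1|8d|cd|33|be|ac|1e|15|
→ t1 |97|cb|cd|a5|8d|ac|1e|15|

RES = [0x97, 0xcb, 0xcd, 0xa5, 0x8d, 0xac, 0x1e, 0x15]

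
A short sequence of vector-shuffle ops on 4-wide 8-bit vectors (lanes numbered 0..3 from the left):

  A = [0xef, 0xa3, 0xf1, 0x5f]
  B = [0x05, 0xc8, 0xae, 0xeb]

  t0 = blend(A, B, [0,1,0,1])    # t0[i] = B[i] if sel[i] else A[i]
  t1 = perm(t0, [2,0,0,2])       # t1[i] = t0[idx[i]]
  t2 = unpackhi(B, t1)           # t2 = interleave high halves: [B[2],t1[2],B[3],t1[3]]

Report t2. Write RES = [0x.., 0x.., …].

t0 = [0xef, 0xc8, 0xf1, 0xeb]
t1 = [0xf1, 0xef, 0xef, 0xf1]
t2 = [0xae, 0xef, 0xeb, 0xf1]

RES = [0xae, 0xef, 0xeb, 0xf1]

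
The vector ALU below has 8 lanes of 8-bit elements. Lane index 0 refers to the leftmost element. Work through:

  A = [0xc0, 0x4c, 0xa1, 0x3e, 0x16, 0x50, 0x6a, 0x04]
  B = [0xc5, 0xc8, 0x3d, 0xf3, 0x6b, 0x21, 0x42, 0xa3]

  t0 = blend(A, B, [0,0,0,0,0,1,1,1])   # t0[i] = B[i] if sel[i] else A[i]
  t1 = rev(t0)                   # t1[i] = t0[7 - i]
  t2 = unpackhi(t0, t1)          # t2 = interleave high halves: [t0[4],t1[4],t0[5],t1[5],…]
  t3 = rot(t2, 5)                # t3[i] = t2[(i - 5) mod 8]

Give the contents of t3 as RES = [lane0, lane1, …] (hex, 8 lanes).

→ t0 |c0|4c|a1|3e|16|21|42|a3|
→ t1 |a3|42|21|16|3e|a1|4c|c0|
→ t2 |16|3e|21|a1|42|4c|a3|c0|
→ t3 |a1|42|4c|a3|c0|16|3e|21|

RES = [0xa1, 0x42, 0x4c, 0xa3, 0xc0, 0x16, 0x3e, 0x21]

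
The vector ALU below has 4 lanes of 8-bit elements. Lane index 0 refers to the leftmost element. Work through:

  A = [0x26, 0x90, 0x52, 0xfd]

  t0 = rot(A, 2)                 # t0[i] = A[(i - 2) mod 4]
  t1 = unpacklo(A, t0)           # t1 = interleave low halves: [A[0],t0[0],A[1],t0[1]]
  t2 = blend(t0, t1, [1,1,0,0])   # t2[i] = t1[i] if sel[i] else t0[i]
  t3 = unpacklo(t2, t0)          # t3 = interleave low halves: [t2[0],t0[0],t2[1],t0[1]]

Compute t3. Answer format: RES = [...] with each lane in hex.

  t0: 52 fd 26 90
  t1: 26 52 90 fd
  t2: 26 52 26 90
  t3: 26 52 52 fd

RES = [0x26, 0x52, 0x52, 0xfd]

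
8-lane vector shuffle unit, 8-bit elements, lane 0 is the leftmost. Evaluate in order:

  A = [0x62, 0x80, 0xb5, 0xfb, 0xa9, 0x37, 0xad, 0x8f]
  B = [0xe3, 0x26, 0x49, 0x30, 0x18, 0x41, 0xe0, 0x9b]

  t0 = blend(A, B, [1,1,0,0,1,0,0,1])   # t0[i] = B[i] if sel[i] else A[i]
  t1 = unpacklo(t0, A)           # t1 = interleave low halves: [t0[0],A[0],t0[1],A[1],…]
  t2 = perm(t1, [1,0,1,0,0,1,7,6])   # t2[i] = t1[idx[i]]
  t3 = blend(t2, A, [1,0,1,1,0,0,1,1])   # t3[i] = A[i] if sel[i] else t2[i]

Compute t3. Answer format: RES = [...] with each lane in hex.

  t0: e3 26 b5 fb 18 37 ad 9b
  t1: e3 62 26 80 b5 b5 fb fb
  t2: 62 e3 62 e3 e3 62 fb fb
  t3: 62 e3 b5 fb e3 62 ad 8f

RES = [ 0x62  0xe3  0xb5  0xfb  0xe3  0x62  0xad  0x8f ]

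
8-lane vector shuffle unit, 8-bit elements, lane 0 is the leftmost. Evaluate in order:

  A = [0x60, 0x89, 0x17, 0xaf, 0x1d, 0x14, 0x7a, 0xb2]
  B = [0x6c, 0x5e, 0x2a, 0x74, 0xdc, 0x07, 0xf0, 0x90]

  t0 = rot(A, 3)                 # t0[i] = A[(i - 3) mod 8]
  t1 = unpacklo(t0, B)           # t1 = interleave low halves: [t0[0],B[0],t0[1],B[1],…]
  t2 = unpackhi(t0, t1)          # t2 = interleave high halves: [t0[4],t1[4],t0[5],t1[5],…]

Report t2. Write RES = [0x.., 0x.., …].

RES = [ 0x89  0xb2  0x17  0x2a  0xaf  0x60  0x1d  0x74 ]

→ t0 |14|7a|b2|60|89|17|af|1d|
→ t1 |14|6c|7a|5e|b2|2a|60|74|
→ t2 |89|b2|17|2a|af|60|1d|74|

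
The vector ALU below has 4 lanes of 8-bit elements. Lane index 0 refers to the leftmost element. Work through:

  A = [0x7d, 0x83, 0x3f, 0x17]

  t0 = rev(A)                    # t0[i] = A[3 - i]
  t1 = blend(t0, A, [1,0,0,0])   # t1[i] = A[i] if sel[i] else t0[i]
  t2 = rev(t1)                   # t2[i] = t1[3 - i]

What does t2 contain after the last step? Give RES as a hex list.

RES = [ 0x7d  0x83  0x3f  0x7d ]

→ t0 |17|3f|83|7d|
→ t1 |7d|3f|83|7d|
→ t2 |7d|83|3f|7d|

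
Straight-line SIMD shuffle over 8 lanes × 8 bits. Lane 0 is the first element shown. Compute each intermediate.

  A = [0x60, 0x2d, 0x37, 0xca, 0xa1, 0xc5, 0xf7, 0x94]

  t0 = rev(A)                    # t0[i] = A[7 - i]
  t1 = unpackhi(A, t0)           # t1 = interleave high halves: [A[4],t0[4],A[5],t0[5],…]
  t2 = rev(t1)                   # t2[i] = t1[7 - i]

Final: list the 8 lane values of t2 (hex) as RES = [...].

  t0: 94 f7 c5 a1 ca 37 2d 60
  t1: a1 ca c5 37 f7 2d 94 60
  t2: 60 94 2d f7 37 c5 ca a1

RES = [0x60, 0x94, 0x2d, 0xf7, 0x37, 0xc5, 0xca, 0xa1]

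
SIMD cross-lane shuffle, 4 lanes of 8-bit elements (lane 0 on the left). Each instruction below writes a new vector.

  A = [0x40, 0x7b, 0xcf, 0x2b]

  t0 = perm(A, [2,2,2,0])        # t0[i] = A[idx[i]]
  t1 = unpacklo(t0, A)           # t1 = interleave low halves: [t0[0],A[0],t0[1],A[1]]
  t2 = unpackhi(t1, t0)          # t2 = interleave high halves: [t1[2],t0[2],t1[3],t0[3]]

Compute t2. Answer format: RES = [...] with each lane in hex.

t0 = [0xcf, 0xcf, 0xcf, 0x40]
t1 = [0xcf, 0x40, 0xcf, 0x7b]
t2 = [0xcf, 0xcf, 0x7b, 0x40]

RES = [ 0xcf  0xcf  0x7b  0x40 ]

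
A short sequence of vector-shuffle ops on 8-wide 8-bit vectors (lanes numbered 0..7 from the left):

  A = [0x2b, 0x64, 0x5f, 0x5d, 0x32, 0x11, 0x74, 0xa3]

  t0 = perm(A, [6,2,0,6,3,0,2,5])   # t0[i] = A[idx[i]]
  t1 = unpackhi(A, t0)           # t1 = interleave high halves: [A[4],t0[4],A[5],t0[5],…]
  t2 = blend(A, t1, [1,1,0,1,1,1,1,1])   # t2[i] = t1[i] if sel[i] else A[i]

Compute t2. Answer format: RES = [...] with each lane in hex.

RES = [ 0x32  0x5d  0x5f  0x2b  0x74  0x5f  0xa3  0x11 ]

t0 = [0x74, 0x5f, 0x2b, 0x74, 0x5d, 0x2b, 0x5f, 0x11]
t1 = [0x32, 0x5d, 0x11, 0x2b, 0x74, 0x5f, 0xa3, 0x11]
t2 = [0x32, 0x5d, 0x5f, 0x2b, 0x74, 0x5f, 0xa3, 0x11]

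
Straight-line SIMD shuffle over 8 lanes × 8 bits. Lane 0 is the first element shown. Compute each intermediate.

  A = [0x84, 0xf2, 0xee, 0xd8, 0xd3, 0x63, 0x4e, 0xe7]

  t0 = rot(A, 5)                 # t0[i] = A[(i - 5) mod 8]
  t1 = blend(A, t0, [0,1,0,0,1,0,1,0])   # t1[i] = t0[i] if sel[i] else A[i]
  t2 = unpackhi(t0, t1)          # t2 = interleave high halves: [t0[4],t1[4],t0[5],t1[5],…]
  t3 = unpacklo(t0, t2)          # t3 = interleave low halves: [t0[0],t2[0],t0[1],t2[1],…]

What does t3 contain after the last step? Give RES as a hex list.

RES = [ 0xd8  0xe7  0xd3  0xe7  0x63  0x84  0x4e  0x63 ]

t0 = [0xd8, 0xd3, 0x63, 0x4e, 0xe7, 0x84, 0xf2, 0xee]
t1 = [0x84, 0xd3, 0xee, 0xd8, 0xe7, 0x63, 0xf2, 0xe7]
t2 = [0xe7, 0xe7, 0x84, 0x63, 0xf2, 0xf2, 0xee, 0xe7]
t3 = [0xd8, 0xe7, 0xd3, 0xe7, 0x63, 0x84, 0x4e, 0x63]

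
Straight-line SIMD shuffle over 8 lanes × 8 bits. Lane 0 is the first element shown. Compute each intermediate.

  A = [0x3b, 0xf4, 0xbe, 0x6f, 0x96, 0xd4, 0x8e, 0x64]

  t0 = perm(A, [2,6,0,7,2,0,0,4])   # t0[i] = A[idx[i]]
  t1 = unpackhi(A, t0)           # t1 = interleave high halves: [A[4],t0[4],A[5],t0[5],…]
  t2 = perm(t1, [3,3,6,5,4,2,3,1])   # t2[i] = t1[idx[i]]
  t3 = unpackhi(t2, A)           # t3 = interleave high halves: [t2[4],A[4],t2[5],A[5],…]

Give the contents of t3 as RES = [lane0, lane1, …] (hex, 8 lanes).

→ t0 |be|8e|3b|64|be|3b|3b|96|
→ t1 |96|be|d4|3b|8e|3b|64|96|
→ t2 |3b|3b|64|3b|8e|d4|3b|be|
→ t3 |8e|96|d4|d4|3b|8e|be|64|

RES = [ 0x8e  0x96  0xd4  0xd4  0x3b  0x8e  0xbe  0x64 ]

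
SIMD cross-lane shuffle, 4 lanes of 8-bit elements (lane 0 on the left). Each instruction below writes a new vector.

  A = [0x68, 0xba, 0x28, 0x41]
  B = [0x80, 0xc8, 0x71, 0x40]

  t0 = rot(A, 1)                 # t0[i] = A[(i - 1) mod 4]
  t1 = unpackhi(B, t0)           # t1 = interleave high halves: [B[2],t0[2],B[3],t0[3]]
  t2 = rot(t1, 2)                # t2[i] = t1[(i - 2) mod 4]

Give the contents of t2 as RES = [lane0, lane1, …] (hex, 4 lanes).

RES = [ 0x40  0x28  0x71  0xba ]

→ t0 |41|68|ba|28|
→ t1 |71|ba|40|28|
→ t2 |40|28|71|ba|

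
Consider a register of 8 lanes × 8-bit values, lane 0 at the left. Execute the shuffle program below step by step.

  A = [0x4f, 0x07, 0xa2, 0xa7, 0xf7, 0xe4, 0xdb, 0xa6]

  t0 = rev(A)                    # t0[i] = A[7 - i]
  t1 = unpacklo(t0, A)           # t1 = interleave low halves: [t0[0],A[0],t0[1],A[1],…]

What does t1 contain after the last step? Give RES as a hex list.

t0 = [0xa6, 0xdb, 0xe4, 0xf7, 0xa7, 0xa2, 0x07, 0x4f]
t1 = [0xa6, 0x4f, 0xdb, 0x07, 0xe4, 0xa2, 0xf7, 0xa7]

RES = [ 0xa6  0x4f  0xdb  0x07  0xe4  0xa2  0xf7  0xa7 ]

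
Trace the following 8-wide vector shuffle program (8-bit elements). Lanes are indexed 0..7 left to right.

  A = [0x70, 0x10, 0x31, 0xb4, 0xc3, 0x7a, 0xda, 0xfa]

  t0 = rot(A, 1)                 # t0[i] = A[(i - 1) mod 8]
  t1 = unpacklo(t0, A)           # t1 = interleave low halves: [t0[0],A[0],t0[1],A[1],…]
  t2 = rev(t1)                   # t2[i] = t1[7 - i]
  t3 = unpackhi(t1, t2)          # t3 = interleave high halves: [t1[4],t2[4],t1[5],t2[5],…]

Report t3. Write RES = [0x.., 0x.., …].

  t0: fa 70 10 31 b4 c3 7a da
  t1: fa 70 70 10 10 31 31 b4
  t2: b4 31 31 10 10 70 70 fa
  t3: 10 10 31 70 31 70 b4 fa

RES = [0x10, 0x10, 0x31, 0x70, 0x31, 0x70, 0xb4, 0xfa]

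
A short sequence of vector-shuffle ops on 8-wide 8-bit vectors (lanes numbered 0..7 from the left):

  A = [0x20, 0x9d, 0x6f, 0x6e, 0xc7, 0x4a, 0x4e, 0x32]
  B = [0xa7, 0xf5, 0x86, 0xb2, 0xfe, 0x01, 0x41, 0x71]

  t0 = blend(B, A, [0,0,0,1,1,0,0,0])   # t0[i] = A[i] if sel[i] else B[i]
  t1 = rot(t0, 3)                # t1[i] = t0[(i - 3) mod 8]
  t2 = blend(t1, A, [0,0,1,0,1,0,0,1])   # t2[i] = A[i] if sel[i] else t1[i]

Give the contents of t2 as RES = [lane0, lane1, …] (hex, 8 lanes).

→ t0 |a7|f5|86|6e|c7|01|41|71|
→ t1 |01|41|71|a7|f5|86|6e|c7|
→ t2 |01|41|6f|a7|c7|86|6e|32|

RES = [0x01, 0x41, 0x6f, 0xa7, 0xc7, 0x86, 0x6e, 0x32]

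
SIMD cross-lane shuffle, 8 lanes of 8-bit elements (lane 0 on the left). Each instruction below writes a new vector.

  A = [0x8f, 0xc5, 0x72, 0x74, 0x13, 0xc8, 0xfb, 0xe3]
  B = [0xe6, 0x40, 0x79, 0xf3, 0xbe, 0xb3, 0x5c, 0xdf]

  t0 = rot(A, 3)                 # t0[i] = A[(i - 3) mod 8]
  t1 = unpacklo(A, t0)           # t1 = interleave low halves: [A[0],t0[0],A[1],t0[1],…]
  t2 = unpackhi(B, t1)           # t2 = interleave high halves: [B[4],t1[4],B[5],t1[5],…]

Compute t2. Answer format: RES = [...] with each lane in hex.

→ t0 |c8|fb|e3|8f|c5|72|74|13|
→ t1 |8f|c8|c5|fb|72|e3|74|8f|
→ t2 |be|72|b3|e3|5c|74|df|8f|

RES = [ 0xbe  0x72  0xb3  0xe3  0x5c  0x74  0xdf  0x8f ]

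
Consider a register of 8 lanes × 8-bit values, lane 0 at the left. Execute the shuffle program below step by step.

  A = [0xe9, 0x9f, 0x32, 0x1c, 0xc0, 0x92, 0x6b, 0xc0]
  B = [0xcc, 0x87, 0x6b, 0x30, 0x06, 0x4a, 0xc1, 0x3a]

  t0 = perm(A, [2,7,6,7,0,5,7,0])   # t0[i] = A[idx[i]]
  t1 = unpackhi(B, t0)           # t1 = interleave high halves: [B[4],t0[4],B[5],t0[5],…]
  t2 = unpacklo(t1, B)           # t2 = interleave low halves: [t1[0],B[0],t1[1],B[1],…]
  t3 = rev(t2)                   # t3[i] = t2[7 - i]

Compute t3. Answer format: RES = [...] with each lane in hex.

RES = [ 0x30  0x92  0x6b  0x4a  0x87  0xe9  0xcc  0x06 ]

  t0: 32 c0 6b c0 e9 92 c0 e9
  t1: 06 e9 4a 92 c1 c0 3a e9
  t2: 06 cc e9 87 4a 6b 92 30
  t3: 30 92 6b 4a 87 e9 cc 06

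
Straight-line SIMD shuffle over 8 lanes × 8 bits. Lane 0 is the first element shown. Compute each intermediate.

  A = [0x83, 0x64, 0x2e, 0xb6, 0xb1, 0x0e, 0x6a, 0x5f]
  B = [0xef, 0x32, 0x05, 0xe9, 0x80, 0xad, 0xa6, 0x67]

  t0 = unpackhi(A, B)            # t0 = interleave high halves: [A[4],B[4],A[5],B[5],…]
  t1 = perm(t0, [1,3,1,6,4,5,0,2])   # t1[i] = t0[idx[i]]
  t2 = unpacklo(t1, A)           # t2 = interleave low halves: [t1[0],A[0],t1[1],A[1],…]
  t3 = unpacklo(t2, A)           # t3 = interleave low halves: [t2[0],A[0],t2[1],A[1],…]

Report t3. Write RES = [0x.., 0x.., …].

  t0: b1 80 0e ad 6a a6 5f 67
  t1: 80 ad 80 5f 6a a6 b1 0e
  t2: 80 83 ad 64 80 2e 5f b6
  t3: 80 83 83 64 ad 2e 64 b6

RES = [ 0x80  0x83  0x83  0x64  0xad  0x2e  0x64  0xb6 ]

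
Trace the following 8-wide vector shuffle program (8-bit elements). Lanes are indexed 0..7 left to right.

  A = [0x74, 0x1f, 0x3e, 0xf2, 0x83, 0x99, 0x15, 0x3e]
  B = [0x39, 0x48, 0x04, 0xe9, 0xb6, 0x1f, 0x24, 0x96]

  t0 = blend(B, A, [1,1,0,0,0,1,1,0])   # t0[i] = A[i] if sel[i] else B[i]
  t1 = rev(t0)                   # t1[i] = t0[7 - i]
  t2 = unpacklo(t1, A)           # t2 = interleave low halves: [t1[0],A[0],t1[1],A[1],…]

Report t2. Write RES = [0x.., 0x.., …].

→ t0 |74|1f|04|e9|b6|99|15|96|
→ t1 |96|15|99|b6|e9|04|1f|74|
→ t2 |96|74|15|1f|99|3e|b6|f2|

RES = [0x96, 0x74, 0x15, 0x1f, 0x99, 0x3e, 0xb6, 0xf2]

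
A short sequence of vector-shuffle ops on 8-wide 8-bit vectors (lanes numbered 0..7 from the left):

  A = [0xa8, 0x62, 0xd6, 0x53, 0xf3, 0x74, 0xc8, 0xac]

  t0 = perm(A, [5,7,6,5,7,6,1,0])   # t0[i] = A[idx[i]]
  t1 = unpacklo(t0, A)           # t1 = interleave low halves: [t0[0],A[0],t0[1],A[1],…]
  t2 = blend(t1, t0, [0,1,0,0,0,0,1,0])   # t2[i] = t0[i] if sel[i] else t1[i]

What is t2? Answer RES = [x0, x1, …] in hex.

RES = [0x74, 0xac, 0xac, 0x62, 0xc8, 0xd6, 0x62, 0x53]

t0 = [0x74, 0xac, 0xc8, 0x74, 0xac, 0xc8, 0x62, 0xa8]
t1 = [0x74, 0xa8, 0xac, 0x62, 0xc8, 0xd6, 0x74, 0x53]
t2 = [0x74, 0xac, 0xac, 0x62, 0xc8, 0xd6, 0x62, 0x53]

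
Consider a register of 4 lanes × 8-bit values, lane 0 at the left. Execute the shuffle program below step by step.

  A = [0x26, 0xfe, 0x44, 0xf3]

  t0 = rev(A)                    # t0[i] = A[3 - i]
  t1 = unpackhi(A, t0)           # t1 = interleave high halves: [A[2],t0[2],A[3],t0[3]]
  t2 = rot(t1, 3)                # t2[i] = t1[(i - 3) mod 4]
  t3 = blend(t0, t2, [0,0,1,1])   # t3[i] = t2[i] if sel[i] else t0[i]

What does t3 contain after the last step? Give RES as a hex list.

RES = [0xf3, 0x44, 0x26, 0x44]

t0 = [0xf3, 0x44, 0xfe, 0x26]
t1 = [0x44, 0xfe, 0xf3, 0x26]
t2 = [0xfe, 0xf3, 0x26, 0x44]
t3 = [0xf3, 0x44, 0x26, 0x44]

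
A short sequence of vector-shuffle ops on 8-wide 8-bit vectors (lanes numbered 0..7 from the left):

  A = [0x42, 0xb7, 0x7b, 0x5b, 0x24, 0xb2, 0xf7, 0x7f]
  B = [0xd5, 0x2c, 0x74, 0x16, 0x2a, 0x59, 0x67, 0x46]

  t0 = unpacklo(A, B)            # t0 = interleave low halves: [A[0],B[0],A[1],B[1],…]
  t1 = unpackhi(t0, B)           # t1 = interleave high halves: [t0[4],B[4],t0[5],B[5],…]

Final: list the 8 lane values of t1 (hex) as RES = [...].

RES = [ 0x7b  0x2a  0x74  0x59  0x5b  0x67  0x16  0x46 ]

→ t0 |42|d5|b7|2c|7b|74|5b|16|
→ t1 |7b|2a|74|59|5b|67|16|46|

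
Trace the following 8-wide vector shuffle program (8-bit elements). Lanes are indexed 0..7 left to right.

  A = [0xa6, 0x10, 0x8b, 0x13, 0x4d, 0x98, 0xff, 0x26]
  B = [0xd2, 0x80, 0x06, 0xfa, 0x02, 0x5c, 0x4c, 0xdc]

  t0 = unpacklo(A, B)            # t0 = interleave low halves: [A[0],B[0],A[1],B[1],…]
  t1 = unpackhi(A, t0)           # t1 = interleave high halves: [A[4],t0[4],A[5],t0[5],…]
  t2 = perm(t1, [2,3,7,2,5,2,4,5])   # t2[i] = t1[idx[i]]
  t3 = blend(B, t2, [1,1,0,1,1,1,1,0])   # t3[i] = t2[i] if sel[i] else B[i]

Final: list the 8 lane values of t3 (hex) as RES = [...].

t0 = [0xa6, 0xd2, 0x10, 0x80, 0x8b, 0x06, 0x13, 0xfa]
t1 = [0x4d, 0x8b, 0x98, 0x06, 0xff, 0x13, 0x26, 0xfa]
t2 = [0x98, 0x06, 0xfa, 0x98, 0x13, 0x98, 0xff, 0x13]
t3 = [0x98, 0x06, 0x06, 0x98, 0x13, 0x98, 0xff, 0xdc]

RES = [ 0x98  0x06  0x06  0x98  0x13  0x98  0xff  0xdc ]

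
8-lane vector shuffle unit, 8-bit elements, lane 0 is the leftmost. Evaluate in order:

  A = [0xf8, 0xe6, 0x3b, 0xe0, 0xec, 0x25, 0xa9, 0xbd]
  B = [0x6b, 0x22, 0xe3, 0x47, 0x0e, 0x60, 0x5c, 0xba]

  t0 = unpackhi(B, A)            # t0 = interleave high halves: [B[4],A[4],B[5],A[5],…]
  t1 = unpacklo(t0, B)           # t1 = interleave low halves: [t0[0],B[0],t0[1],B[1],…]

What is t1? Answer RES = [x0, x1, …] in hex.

RES = [ 0x0e  0x6b  0xec  0x22  0x60  0xe3  0x25  0x47 ]

  t0: 0e ec 60 25 5c a9 ba bd
  t1: 0e 6b ec 22 60 e3 25 47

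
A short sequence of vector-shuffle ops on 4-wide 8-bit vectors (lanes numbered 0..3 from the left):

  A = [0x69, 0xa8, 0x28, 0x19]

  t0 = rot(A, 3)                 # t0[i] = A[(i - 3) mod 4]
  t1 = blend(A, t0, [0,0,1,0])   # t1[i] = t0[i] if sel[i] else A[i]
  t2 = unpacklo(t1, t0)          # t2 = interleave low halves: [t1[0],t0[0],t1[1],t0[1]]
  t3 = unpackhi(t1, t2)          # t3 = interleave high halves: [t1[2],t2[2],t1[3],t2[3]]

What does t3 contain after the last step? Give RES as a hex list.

→ t0 |a8|28|19|69|
→ t1 |69|a8|19|19|
→ t2 |69|a8|a8|28|
→ t3 |19|a8|19|28|

RES = [0x19, 0xa8, 0x19, 0x28]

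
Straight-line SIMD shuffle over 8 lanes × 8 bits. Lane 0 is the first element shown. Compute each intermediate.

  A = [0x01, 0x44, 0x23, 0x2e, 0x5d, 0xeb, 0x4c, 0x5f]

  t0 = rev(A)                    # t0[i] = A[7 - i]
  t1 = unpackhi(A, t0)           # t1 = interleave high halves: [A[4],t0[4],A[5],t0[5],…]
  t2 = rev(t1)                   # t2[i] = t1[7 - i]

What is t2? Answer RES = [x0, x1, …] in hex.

RES = [ 0x01  0x5f  0x44  0x4c  0x23  0xeb  0x2e  0x5d ]

t0 = [0x5f, 0x4c, 0xeb, 0x5d, 0x2e, 0x23, 0x44, 0x01]
t1 = [0x5d, 0x2e, 0xeb, 0x23, 0x4c, 0x44, 0x5f, 0x01]
t2 = [0x01, 0x5f, 0x44, 0x4c, 0x23, 0xeb, 0x2e, 0x5d]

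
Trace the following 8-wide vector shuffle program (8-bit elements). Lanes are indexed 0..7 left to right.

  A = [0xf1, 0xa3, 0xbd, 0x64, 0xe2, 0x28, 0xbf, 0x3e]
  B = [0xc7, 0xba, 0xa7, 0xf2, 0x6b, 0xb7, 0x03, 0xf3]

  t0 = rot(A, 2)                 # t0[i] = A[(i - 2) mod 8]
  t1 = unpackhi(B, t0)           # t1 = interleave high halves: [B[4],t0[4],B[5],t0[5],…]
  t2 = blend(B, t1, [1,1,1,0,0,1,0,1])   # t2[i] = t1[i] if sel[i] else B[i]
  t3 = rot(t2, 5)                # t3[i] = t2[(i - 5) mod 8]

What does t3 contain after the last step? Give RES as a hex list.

RES = [0xf2, 0x6b, 0xe2, 0x03, 0x28, 0x6b, 0xbd, 0xb7]

  t0: bf 3e f1 a3 bd 64 e2 28
  t1: 6b bd b7 64 03 e2 f3 28
  t2: 6b bd b7 f2 6b e2 03 28
  t3: f2 6b e2 03 28 6b bd b7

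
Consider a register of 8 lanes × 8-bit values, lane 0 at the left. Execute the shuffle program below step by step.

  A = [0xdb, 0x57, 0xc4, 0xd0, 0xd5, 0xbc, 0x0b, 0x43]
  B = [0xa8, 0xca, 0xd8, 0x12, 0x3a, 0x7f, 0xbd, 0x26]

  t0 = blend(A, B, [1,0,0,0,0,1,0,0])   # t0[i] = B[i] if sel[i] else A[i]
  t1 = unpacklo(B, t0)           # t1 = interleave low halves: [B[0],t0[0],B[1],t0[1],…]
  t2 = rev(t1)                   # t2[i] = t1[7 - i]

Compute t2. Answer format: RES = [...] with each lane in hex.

t0 = [0xa8, 0x57, 0xc4, 0xd0, 0xd5, 0x7f, 0x0b, 0x43]
t1 = [0xa8, 0xa8, 0xca, 0x57, 0xd8, 0xc4, 0x12, 0xd0]
t2 = [0xd0, 0x12, 0xc4, 0xd8, 0x57, 0xca, 0xa8, 0xa8]

RES = [0xd0, 0x12, 0xc4, 0xd8, 0x57, 0xca, 0xa8, 0xa8]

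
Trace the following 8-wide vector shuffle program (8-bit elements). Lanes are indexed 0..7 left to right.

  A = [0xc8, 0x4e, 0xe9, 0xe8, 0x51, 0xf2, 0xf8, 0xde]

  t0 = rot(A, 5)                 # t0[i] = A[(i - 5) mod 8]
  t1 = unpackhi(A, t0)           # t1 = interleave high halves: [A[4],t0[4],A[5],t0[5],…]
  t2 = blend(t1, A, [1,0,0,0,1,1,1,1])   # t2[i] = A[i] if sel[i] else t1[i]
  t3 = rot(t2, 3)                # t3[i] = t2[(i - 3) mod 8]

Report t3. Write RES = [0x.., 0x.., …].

RES = [0xf2, 0xf8, 0xde, 0xc8, 0xde, 0xf2, 0xc8, 0x51]

t0 = [0xe8, 0x51, 0xf2, 0xf8, 0xde, 0xc8, 0x4e, 0xe9]
t1 = [0x51, 0xde, 0xf2, 0xc8, 0xf8, 0x4e, 0xde, 0xe9]
t2 = [0xc8, 0xde, 0xf2, 0xc8, 0x51, 0xf2, 0xf8, 0xde]
t3 = [0xf2, 0xf8, 0xde, 0xc8, 0xde, 0xf2, 0xc8, 0x51]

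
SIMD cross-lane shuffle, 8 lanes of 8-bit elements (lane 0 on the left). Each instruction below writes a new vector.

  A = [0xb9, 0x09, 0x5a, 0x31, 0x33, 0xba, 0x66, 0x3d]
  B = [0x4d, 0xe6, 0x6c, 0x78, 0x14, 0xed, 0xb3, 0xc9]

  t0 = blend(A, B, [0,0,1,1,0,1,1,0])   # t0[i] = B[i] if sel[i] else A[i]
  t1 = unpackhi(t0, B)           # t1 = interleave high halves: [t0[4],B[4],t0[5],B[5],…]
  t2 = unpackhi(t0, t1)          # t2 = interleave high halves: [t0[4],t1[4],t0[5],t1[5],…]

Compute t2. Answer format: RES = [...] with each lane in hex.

RES = [ 0x33  0xb3  0xed  0xb3  0xb3  0x3d  0x3d  0xc9 ]

  t0: b9 09 6c 78 33 ed b3 3d
  t1: 33 14 ed ed b3 b3 3d c9
  t2: 33 b3 ed b3 b3 3d 3d c9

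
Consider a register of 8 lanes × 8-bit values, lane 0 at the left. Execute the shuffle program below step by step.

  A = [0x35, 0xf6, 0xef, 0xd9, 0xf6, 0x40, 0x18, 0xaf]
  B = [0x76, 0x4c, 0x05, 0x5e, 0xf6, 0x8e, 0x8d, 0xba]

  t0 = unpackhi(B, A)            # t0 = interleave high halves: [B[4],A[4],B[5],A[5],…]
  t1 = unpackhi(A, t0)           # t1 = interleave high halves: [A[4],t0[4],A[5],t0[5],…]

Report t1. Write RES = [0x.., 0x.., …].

  t0: f6 f6 8e 40 8d 18 ba af
  t1: f6 8d 40 18 18 ba af af

RES = [ 0xf6  0x8d  0x40  0x18  0x18  0xba  0xaf  0xaf ]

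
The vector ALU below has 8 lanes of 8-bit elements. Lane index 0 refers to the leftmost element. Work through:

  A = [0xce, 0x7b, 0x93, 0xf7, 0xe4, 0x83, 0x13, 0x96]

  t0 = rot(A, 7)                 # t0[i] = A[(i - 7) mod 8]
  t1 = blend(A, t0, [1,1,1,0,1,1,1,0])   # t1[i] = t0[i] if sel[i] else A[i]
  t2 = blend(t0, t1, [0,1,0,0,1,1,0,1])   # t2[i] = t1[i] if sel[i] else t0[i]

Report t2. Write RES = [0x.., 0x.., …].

RES = [0x7b, 0x93, 0xf7, 0xe4, 0x83, 0x13, 0x96, 0x96]

t0 = [0x7b, 0x93, 0xf7, 0xe4, 0x83, 0x13, 0x96, 0xce]
t1 = [0x7b, 0x93, 0xf7, 0xf7, 0x83, 0x13, 0x96, 0x96]
t2 = [0x7b, 0x93, 0xf7, 0xe4, 0x83, 0x13, 0x96, 0x96]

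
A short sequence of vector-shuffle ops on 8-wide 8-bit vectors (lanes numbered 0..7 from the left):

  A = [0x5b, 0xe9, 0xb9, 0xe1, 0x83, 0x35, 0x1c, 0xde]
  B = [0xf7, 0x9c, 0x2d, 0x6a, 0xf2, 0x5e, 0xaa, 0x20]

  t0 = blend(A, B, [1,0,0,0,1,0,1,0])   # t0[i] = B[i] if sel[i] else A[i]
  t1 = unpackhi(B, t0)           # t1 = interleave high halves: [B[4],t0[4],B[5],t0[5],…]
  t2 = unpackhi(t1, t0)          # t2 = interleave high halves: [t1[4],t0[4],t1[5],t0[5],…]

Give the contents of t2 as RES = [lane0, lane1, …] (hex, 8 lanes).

  t0: f7 e9 b9 e1 f2 35 aa de
  t1: f2 f2 5e 35 aa aa 20 de
  t2: aa f2 aa 35 20 aa de de

RES = [ 0xaa  0xf2  0xaa  0x35  0x20  0xaa  0xde  0xde ]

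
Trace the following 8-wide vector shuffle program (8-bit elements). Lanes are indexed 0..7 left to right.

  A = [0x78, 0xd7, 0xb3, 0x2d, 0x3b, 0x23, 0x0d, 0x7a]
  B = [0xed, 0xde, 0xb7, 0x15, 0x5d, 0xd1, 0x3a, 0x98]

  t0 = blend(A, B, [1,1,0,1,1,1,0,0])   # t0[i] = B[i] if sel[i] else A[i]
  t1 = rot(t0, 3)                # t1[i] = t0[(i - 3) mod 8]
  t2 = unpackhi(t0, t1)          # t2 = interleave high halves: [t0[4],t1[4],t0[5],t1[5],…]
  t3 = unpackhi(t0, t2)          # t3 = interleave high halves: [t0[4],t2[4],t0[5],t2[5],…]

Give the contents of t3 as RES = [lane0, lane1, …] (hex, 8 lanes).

→ t0 |ed|de|b3|15|5d|d1|0d|7a|
→ t1 |d1|0d|7a|ed|de|b3|15|5d|
→ t2 |5d|de|d1|b3|0d|15|7a|5d|
→ t3 |5d|0d|d1|15|0d|7a|7a|5d|

RES = [0x5d, 0x0d, 0xd1, 0x15, 0x0d, 0x7a, 0x7a, 0x5d]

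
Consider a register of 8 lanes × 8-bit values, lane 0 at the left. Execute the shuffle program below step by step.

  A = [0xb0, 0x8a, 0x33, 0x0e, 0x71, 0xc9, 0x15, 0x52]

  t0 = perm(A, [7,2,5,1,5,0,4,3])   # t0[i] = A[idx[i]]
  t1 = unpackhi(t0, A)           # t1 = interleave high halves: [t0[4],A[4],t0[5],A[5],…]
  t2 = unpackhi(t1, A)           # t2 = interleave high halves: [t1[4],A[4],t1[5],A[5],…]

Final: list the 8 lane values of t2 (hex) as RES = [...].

  t0: 52 33 c9 8a c9 b0 71 0e
  t1: c9 71 b0 c9 71 15 0e 52
  t2: 71 71 15 c9 0e 15 52 52

RES = [ 0x71  0x71  0x15  0xc9  0x0e  0x15  0x52  0x52 ]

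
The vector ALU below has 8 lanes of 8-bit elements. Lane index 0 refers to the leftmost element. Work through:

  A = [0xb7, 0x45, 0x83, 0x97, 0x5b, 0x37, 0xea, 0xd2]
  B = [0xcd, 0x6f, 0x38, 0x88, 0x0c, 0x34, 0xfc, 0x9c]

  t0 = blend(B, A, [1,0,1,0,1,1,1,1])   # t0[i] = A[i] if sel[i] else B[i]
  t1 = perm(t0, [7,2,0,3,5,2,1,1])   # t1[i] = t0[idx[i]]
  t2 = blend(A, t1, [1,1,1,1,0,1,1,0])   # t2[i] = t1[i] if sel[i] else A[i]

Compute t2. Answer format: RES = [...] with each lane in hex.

t0 = [0xb7, 0x6f, 0x83, 0x88, 0x5b, 0x37, 0xea, 0xd2]
t1 = [0xd2, 0x83, 0xb7, 0x88, 0x37, 0x83, 0x6f, 0x6f]
t2 = [0xd2, 0x83, 0xb7, 0x88, 0x5b, 0x83, 0x6f, 0xd2]

RES = [0xd2, 0x83, 0xb7, 0x88, 0x5b, 0x83, 0x6f, 0xd2]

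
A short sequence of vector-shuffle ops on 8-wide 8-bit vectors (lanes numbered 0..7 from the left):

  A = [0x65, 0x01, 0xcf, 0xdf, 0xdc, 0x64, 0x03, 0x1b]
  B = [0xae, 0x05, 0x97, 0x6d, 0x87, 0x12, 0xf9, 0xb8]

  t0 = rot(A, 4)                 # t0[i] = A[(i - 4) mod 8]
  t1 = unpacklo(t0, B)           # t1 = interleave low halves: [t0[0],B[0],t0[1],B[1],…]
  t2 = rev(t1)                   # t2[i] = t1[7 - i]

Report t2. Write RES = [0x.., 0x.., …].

RES = [0x6d, 0x1b, 0x97, 0x03, 0x05, 0x64, 0xae, 0xdc]

  t0: dc 64 03 1b 65 01 cf df
  t1: dc ae 64 05 03 97 1b 6d
  t2: 6d 1b 97 03 05 64 ae dc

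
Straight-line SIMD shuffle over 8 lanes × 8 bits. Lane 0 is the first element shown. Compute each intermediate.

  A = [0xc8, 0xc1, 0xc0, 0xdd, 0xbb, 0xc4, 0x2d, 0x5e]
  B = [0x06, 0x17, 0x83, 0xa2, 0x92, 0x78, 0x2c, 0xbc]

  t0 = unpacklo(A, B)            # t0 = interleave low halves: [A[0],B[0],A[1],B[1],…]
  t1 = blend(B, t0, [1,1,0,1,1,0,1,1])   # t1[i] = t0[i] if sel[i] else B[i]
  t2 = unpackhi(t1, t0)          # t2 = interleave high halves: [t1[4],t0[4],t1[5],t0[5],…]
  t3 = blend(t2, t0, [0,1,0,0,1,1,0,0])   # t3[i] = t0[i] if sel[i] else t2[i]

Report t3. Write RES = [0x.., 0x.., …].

RES = [0xc0, 0x06, 0x78, 0x83, 0xc0, 0x83, 0xa2, 0xa2]

→ t0 |c8|06|c1|17|c0|83|dd|a2|
→ t1 |c8|06|83|17|c0|78|dd|a2|
→ t2 |c0|c0|78|83|dd|dd|a2|a2|
→ t3 |c0|06|78|83|c0|83|a2|a2|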